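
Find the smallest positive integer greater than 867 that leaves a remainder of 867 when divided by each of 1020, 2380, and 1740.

N − 867 must be a common multiple of 1020, 2380, and 1740.
1020 = 2^2 × 3 × 5 × 17
2380 = 2^2 × 5 × 7 × 17
1740 = 2^2 × 3 × 5 × 29
LCM(1020, 2380, 1740) = 2^2 × 3 × 5 × 7 × 17 × 29 = 207060.
Smallest N > 867 is LCM + 867 = 207060 + 867 = 207927.

207927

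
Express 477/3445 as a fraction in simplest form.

477 = 3^2 × 53
3445 = 5 × 13 × 53
gcd(477, 3445) = 53.
Divide numerator and denominator by 53: 477/3445 = 9/65.

9/65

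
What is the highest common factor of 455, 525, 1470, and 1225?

35

455 = 5 × 7 × 13
525 = 3 × 5^2 × 7
1470 = 2 × 3 × 5 × 7^2
1225 = 5^2 × 7^2
gcd(455, 525, 1470, 1225) = 5 × 7 = 35.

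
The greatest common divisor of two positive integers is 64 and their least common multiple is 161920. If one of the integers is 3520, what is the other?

For two integers, gcd × lcm = product, so the other is (64 × 161920) / 3520 = 10362880 / 3520 = 2944.

2944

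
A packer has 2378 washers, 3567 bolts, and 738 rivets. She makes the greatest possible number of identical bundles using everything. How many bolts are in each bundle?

87

Number of bundles = gcd(2378, 3567, 738).
2378 = 2 × 29 × 41
3567 = 3 × 29 × 41
738 = 2 × 3^2 × 41
gcd(2378, 3567, 738) = 41.
bolts per bundle = 3567 / 41 = 87.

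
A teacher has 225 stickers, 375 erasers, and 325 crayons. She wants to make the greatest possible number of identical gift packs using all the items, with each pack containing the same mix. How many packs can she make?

The pack count must divide each quantity, so the greatest is gcd(225, 375, 325).
225 = 3^2 × 5^2
375 = 3 × 5^3
325 = 5^2 × 13
gcd(225, 375, 325) = 5^2 = 25.

25 packs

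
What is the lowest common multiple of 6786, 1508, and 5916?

6786 = 2 × 3^2 × 13 × 29
1508 = 2^2 × 13 × 29
5916 = 2^2 × 3 × 17 × 29
LCM(6786, 1508, 5916) = 2^2 × 3^2 × 13 × 17 × 29 = 230724.

230724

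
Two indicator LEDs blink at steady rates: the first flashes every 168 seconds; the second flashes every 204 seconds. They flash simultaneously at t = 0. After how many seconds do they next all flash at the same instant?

The first simultaneous occurrence is after LCM of the individual periods.
168 = 2^3 × 3 × 7
204 = 2^2 × 3 × 17
LCM(168, 204) = 2^3 × 3 × 7 × 17 = 2856.

2856 seconds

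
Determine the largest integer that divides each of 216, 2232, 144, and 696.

24

216 = 2^3 × 3^3
2232 = 2^3 × 3^2 × 31
144 = 2^4 × 3^2
696 = 2^3 × 3 × 29
gcd(216, 2232, 144, 696) = 2^3 × 3 = 24.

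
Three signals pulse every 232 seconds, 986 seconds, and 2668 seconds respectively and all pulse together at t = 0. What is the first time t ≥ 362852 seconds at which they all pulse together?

Joint pulses occur at multiples of LCM(232, 986, 2668).
232 = 2^3 × 29
986 = 2 × 17 × 29
2668 = 2^2 × 23 × 29
LCM(232, 986, 2668) = 2^3 × 17 × 23 × 29 = 90712.
Smallest multiple of 90712 that is ≥ 362852: ⌈362852/90712⌉ × 90712 = 5 × 90712 = 453560.

453560 seconds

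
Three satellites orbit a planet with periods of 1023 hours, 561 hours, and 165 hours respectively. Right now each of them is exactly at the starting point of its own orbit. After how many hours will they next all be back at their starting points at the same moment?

86955 hours

They coincide at every common multiple of the periods; the first is the LCM.
1023 = 3 × 11 × 31
561 = 3 × 11 × 17
165 = 3 × 5 × 11
LCM(1023, 561, 165) = 3 × 5 × 11 × 17 × 31 = 86955.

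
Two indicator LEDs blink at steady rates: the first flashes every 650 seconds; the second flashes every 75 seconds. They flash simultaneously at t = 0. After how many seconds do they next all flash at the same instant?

The first simultaneous occurrence is after LCM of the individual periods.
650 = 2 × 5^2 × 13
75 = 3 × 5^2
LCM(650, 75) = 2 × 3 × 5^2 × 13 = 1950.

1950 seconds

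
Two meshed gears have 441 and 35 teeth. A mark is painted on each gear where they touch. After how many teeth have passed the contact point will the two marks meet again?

2205 teeth

The first simultaneous occurrence is after LCM of the individual periods.
441 = 3^2 × 7^2
35 = 5 × 7
LCM(441, 35) = 3^2 × 5 × 7^2 = 2205.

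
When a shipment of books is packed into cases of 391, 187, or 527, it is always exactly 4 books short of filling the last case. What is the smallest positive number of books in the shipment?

Being 4 short of a full case of size k means N ≡ −4 (mod k), i.e. N + 4 is a multiple of each size.
391 = 17 × 23
187 = 11 × 17
527 = 17 × 31
LCM(391, 187, 527) = 11 × 17 × 23 × 31 = 133331.
Smallest positive N is 133331 − 4 = 133327.

133327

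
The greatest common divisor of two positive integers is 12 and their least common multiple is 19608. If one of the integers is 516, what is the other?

For two integers, gcd × lcm = product, so the other is (12 × 19608) / 516 = 235296 / 516 = 456.

456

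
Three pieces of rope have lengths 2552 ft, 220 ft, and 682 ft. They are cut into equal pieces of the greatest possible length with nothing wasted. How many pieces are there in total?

Piece length = gcd(2552, 220, 682).
2552 = 2^3 × 11 × 29
220 = 2^2 × 5 × 11
682 = 2 × 11 × 31
gcd(2552, 220, 682) = 2 × 11 = 22.
Total pieces = 2552/22 + 220/22 + 682/22 = 116 + 10 + 31 = 157.

157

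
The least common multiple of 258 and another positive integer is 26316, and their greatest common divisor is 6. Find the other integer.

612

gcd × lcm = product of the two integers, so the other integer is (6 × 26316) / 258 = 612.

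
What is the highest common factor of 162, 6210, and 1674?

162 = 2 × 3^4
6210 = 2 × 3^3 × 5 × 23
1674 = 2 × 3^3 × 31
gcd(162, 6210, 1674) = 2 × 3^3 = 54.

54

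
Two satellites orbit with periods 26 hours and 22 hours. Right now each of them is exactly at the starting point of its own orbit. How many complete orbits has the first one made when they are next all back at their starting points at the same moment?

11 orbits

All finish a whole number of cycles simultaneously at t = LCM of the periods.
26 = 2 × 13
22 = 2 × 11
LCM(26, 22) = 2 × 11 × 13 = 286.
Orbits for period 26: 286 / 26 = 11.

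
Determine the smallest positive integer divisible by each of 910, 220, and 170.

910 = 2 × 5 × 7 × 13
220 = 2^2 × 5 × 11
170 = 2 × 5 × 17
LCM(910, 220, 170) = 2^2 × 5 × 7 × 11 × 13 × 17 = 340340.

340340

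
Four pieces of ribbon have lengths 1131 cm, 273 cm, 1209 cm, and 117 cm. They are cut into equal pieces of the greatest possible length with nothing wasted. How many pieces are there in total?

70

Piece length = gcd(1131, 273, 1209, 117).
1131 = 3 × 13 × 29
273 = 3 × 7 × 13
1209 = 3 × 13 × 31
117 = 3^2 × 13
gcd(1131, 273, 1209, 117) = 3 × 13 = 39.
Total pieces = 1131/39 + 273/39 + 1209/39 + 117/39 = 29 + 7 + 31 + 3 = 70.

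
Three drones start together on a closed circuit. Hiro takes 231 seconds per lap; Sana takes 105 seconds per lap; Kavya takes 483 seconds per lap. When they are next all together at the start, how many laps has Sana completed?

The first common completion time is the LCM of the periods.
231 = 3 × 7 × 11
105 = 3 × 5 × 7
483 = 3 × 7 × 23
LCM(231, 105, 483) = 3 × 5 × 7 × 11 × 23 = 26565.
Laps for period 105: 26565 / 105 = 253.

253 laps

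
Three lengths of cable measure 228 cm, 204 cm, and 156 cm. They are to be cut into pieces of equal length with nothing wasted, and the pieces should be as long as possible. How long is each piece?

12 cm

Each piece length must divide every original length, so the longest possible is gcd(228, 204, 156).
228 = 2^2 × 3 × 19
204 = 2^2 × 3 × 17
156 = 2^2 × 3 × 13
gcd(228, 204, 156) = 2^2 × 3 = 12.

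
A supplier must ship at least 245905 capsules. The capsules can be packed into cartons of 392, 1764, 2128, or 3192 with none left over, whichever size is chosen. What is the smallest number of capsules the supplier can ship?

268128

The number of capsules must be a common multiple of 392, 1764, 2128, and 3192, so a multiple of their LCM.
392 = 2^3 × 7^2
1764 = 2^2 × 3^2 × 7^2
2128 = 2^4 × 7 × 19
3192 = 2^3 × 3 × 7 × 19
LCM(392, 1764, 2128, 3192) = 2^4 × 3^2 × 7^2 × 19 = 134064.
Smallest multiple of 134064 that is ≥ 245905: ⌈245905/134064⌉ × 134064 = 2 × 134064 = 268128.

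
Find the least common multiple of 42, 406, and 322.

42 = 2 × 3 × 7
406 = 2 × 7 × 29
322 = 2 × 7 × 23
LCM(42, 406, 322) = 2 × 3 × 7 × 23 × 29 = 28014.

28014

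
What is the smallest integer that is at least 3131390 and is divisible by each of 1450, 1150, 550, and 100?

The integer must be a common multiple of 1450, 1150, 550, and 100, so a multiple of their LCM.
1450 = 2 × 5^2 × 29
1150 = 2 × 5^2 × 23
550 = 2 × 5^2 × 11
100 = 2^2 × 5^2
LCM(1450, 1150, 550, 100) = 2^2 × 5^2 × 11 × 23 × 29 = 733700.
Smallest multiple of 733700 that is ≥ 3131390: ⌈3131390/733700⌉ × 733700 = 5 × 733700 = 3668500.

3668500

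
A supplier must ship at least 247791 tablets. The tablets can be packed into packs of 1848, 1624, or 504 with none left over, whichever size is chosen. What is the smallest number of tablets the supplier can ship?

321552

The number of tablets must be a common multiple of 1848, 1624, and 504, so a multiple of their LCM.
1848 = 2^3 × 3 × 7 × 11
1624 = 2^3 × 7 × 29
504 = 2^3 × 3^2 × 7
LCM(1848, 1624, 504) = 2^3 × 3^2 × 7 × 11 × 29 = 160776.
Smallest multiple of 160776 that is ≥ 247791: ⌈247791/160776⌉ × 160776 = 2 × 160776 = 321552.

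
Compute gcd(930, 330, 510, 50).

930 = 2 × 3 × 5 × 31
330 = 2 × 3 × 5 × 11
510 = 2 × 3 × 5 × 17
50 = 2 × 5^2
gcd(930, 330, 510, 50) = 2 × 5 = 10.

10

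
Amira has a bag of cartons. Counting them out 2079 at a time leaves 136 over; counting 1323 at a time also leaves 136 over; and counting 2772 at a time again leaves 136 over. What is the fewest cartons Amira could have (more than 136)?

N − 136 must be a common multiple of 2079, 1323, and 2772.
2079 = 3^3 × 7 × 11
1323 = 3^3 × 7^2
2772 = 2^2 × 3^2 × 7 × 11
LCM(2079, 1323, 2772) = 2^2 × 3^3 × 7^2 × 11 = 58212.
Smallest N > 136 is LCM + 136 = 58212 + 136 = 58348.

58348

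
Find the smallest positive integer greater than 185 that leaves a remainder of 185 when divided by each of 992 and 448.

N − 185 must be a common multiple of 992 and 448.
992 = 2^5 × 31
448 = 2^6 × 7
LCM(992, 448) = 2^6 × 7 × 31 = 13888.
Smallest N > 185 is LCM + 185 = 13888 + 185 = 14073.

14073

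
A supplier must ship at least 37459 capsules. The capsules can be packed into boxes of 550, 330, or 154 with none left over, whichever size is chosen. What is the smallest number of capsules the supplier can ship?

The number of capsules must be a common multiple of 550, 330, and 154, so a multiple of their LCM.
550 = 2 × 5^2 × 11
330 = 2 × 3 × 5 × 11
154 = 2 × 7 × 11
LCM(550, 330, 154) = 2 × 3 × 5^2 × 7 × 11 = 11550.
Smallest multiple of 11550 that is ≥ 37459: ⌈37459/11550⌉ × 11550 = 4 × 11550 = 46200.

46200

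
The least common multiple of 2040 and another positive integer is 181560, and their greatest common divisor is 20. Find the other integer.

1780

gcd × lcm = product of the two integers, so the other integer is (20 × 181560) / 2040 = 1780.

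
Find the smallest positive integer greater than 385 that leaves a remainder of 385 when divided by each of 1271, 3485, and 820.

N − 385 must be a common multiple of 1271, 3485, and 820.
1271 = 31 × 41
3485 = 5 × 17 × 41
820 = 2^2 × 5 × 41
LCM(1271, 3485, 820) = 2^2 × 5 × 17 × 31 × 41 = 432140.
Smallest N > 385 is LCM + 385 = 432140 + 385 = 432525.

432525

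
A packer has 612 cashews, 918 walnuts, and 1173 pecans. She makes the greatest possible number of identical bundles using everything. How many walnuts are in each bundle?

Number of bundles = gcd(612, 918, 1173).
612 = 2^2 × 3^2 × 17
918 = 2 × 3^3 × 17
1173 = 3 × 17 × 23
gcd(612, 918, 1173) = 3 × 17 = 51.
walnuts per bundle = 918 / 51 = 18.

18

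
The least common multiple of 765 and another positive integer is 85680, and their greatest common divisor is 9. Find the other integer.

1008

gcd × lcm = product of the two integers, so the other integer is (9 × 85680) / 765 = 1008.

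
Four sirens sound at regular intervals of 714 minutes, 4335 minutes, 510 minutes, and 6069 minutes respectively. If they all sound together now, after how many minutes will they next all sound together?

They coincide at every common multiple of the periods; the first is the LCM.
714 = 2 × 3 × 7 × 17
4335 = 3 × 5 × 17^2
510 = 2 × 3 × 5 × 17
6069 = 3 × 7 × 17^2
LCM(714, 4335, 510, 6069) = 2 × 3 × 5 × 7 × 17^2 = 60690.

60690 minutes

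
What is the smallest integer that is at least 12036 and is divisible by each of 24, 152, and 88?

The integer must be a common multiple of 24, 152, and 88, so a multiple of their LCM.
24 = 2^3 × 3
152 = 2^3 × 19
88 = 2^3 × 11
LCM(24, 152, 88) = 2^3 × 3 × 11 × 19 = 5016.
Smallest multiple of 5016 that is ≥ 12036: ⌈12036/5016⌉ × 5016 = 3 × 5016 = 15048.

15048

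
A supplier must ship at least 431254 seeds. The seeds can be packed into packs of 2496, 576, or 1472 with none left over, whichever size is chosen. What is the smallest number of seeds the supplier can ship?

516672

The number of seeds must be a common multiple of 2496, 576, and 1472, so a multiple of their LCM.
2496 = 2^6 × 3 × 13
576 = 2^6 × 3^2
1472 = 2^6 × 23
LCM(2496, 576, 1472) = 2^6 × 3^2 × 13 × 23 = 172224.
Smallest multiple of 172224 that is ≥ 431254: ⌈431254/172224⌉ × 172224 = 3 × 172224 = 516672.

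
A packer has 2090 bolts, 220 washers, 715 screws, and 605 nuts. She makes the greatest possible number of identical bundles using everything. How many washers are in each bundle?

4

Number of bundles = gcd(2090, 220, 715, 605).
2090 = 2 × 5 × 11 × 19
220 = 2^2 × 5 × 11
715 = 5 × 11 × 13
605 = 5 × 11^2
gcd(2090, 220, 715, 605) = 5 × 11 = 55.
washers per bundle = 220 / 55 = 4.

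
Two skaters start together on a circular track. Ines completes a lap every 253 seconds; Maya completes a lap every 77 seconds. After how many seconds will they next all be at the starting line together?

1771 seconds

They coincide at every common multiple of the periods; the first is the LCM.
253 = 11 × 23
77 = 7 × 11
LCM(253, 77) = 7 × 11 × 23 = 1771.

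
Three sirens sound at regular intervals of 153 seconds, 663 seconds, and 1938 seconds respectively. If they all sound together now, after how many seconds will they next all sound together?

75582 seconds

The first simultaneous occurrence is after LCM of the individual periods.
153 = 3^2 × 17
663 = 3 × 13 × 17
1938 = 2 × 3 × 17 × 19
LCM(153, 663, 1938) = 2 × 3^2 × 13 × 17 × 19 = 75582.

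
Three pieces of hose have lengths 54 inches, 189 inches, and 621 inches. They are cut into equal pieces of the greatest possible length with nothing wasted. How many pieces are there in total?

Piece length = gcd(54, 189, 621).
54 = 2 × 3^3
189 = 3^3 × 7
621 = 3^3 × 23
gcd(54, 189, 621) = 3^3 = 27.
Total pieces = 54/27 + 189/27 + 621/27 = 2 + 7 + 23 = 32.

32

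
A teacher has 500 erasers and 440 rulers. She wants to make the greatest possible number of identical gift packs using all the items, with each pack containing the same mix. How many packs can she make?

The pack count must divide each quantity, so the greatest is gcd(500, 440).
500 = 2^2 × 5^3
440 = 2^3 × 5 × 11
gcd(500, 440) = 2^2 × 5 = 20.

20 packs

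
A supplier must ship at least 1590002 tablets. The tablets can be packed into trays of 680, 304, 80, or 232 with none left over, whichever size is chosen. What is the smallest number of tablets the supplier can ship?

The number of tablets must be a common multiple of 680, 304, 80, and 232, so a multiple of their LCM.
680 = 2^3 × 5 × 17
304 = 2^4 × 19
80 = 2^4 × 5
232 = 2^3 × 29
LCM(680, 304, 80, 232) = 2^4 × 5 × 17 × 19 × 29 = 749360.
Smallest multiple of 749360 that is ≥ 1590002: ⌈1590002/749360⌉ × 749360 = 3 × 749360 = 2248080.

2248080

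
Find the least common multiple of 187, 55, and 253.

187 = 11 × 17
55 = 5 × 11
253 = 11 × 23
LCM(187, 55, 253) = 5 × 11 × 17 × 23 = 21505.

21505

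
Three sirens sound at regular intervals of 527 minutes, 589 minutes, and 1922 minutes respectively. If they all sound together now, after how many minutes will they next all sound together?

620806 minutes

The first simultaneous occurrence is after LCM of the individual periods.
527 = 17 × 31
589 = 19 × 31
1922 = 2 × 31^2
LCM(527, 589, 1922) = 2 × 17 × 19 × 31^2 = 620806.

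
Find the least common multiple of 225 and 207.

225 = 3^2 × 5^2
207 = 3^2 × 23
LCM(225, 207) = 3^2 × 5^2 × 23 = 5175.

5175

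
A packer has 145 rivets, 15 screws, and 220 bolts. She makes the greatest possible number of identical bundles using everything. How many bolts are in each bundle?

44

Number of bundles = gcd(145, 15, 220).
145 = 5 × 29
15 = 3 × 5
220 = 2^2 × 5 × 11
gcd(145, 15, 220) = 5.
bolts per bundle = 220 / 5 = 44.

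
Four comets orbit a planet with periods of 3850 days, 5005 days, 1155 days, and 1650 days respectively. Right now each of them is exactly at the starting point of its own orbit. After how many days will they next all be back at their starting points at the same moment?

150150 days

They coincide at every common multiple of the periods; the first is the LCM.
3850 = 2 × 5^2 × 7 × 11
5005 = 5 × 7 × 11 × 13
1155 = 3 × 5 × 7 × 11
1650 = 2 × 3 × 5^2 × 11
LCM(3850, 5005, 1155, 1650) = 2 × 3 × 5^2 × 7 × 11 × 13 = 150150.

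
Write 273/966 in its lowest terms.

273 = 3 × 7 × 13
966 = 2 × 3 × 7 × 23
gcd(273, 966) = 3 × 7 = 21.
Divide numerator and denominator by 21: 273/966 = 13/46.

13/46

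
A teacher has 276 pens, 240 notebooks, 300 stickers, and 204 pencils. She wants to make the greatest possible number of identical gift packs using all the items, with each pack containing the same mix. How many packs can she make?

The pack count must divide each quantity, so the greatest is gcd(276, 240, 300, 204).
276 = 2^2 × 3 × 23
240 = 2^4 × 3 × 5
300 = 2^2 × 3 × 5^2
204 = 2^2 × 3 × 17
gcd(276, 240, 300, 204) = 2^2 × 3 = 12.

12 packs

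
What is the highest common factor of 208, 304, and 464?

208 = 2^4 × 13
304 = 2^4 × 19
464 = 2^4 × 29
gcd(208, 304, 464) = 2^4 = 16.

16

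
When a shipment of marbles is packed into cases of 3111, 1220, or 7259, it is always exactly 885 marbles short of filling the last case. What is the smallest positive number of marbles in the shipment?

434655

Being 885 short of a full case of size k means N ≡ −885 (mod k), i.e. N + 885 is a multiple of each size.
3111 = 3 × 17 × 61
1220 = 2^2 × 5 × 61
7259 = 7 × 17 × 61
LCM(3111, 1220, 7259) = 2^2 × 3 × 5 × 7 × 17 × 61 = 435540.
Smallest positive N is 435540 − 885 = 434655.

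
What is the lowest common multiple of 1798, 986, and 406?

1798 = 2 × 29 × 31
986 = 2 × 17 × 29
406 = 2 × 7 × 29
LCM(1798, 986, 406) = 2 × 7 × 17 × 29 × 31 = 213962.

213962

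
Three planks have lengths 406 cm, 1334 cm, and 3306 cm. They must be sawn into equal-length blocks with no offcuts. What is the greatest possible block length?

This is the greatest common divisor of 406, 1334, and 3306.
406 = 2 × 7 × 29
1334 = 2 × 23 × 29
3306 = 2 × 3 × 19 × 29
gcd(406, 1334, 3306) = 2 × 29 = 58.

58 cm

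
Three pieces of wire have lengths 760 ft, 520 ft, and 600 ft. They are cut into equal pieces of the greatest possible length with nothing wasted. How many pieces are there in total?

Piece length = gcd(760, 520, 600).
760 = 2^3 × 5 × 19
520 = 2^3 × 5 × 13
600 = 2^3 × 3 × 5^2
gcd(760, 520, 600) = 2^3 × 5 = 40.
Total pieces = 760/40 + 520/40 + 600/40 = 19 + 13 + 15 = 47.

47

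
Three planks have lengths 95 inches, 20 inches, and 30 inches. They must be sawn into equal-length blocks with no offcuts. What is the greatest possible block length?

This is the greatest common divisor of 95, 20, and 30.
95 = 5 × 19
20 = 2^2 × 5
30 = 2 × 3 × 5
gcd(95, 20, 30) = 5.

5 inches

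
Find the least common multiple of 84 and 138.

84 = 2^2 × 3 × 7
138 = 2 × 3 × 23
LCM(84, 138) = 2^2 × 3 × 7 × 23 = 1932.

1932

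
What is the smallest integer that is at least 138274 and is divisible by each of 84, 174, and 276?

The integer must be a common multiple of 84, 174, and 276, so a multiple of their LCM.
84 = 2^2 × 3 × 7
174 = 2 × 3 × 29
276 = 2^2 × 3 × 23
LCM(84, 174, 276) = 2^2 × 3 × 7 × 23 × 29 = 56028.
Smallest multiple of 56028 that is ≥ 138274: ⌈138274/56028⌉ × 56028 = 3 × 56028 = 168084.

168084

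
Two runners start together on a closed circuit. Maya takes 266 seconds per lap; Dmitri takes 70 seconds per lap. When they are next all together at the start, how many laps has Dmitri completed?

19 laps

The first common completion time is the LCM of the periods.
266 = 2 × 7 × 19
70 = 2 × 5 × 7
LCM(266, 70) = 2 × 5 × 7 × 19 = 1330.
Laps for period 70: 1330 / 70 = 19.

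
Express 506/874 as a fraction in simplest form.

11/19

506 = 2 × 11 × 23
874 = 2 × 19 × 23
gcd(506, 874) = 2 × 23 = 46.
Divide numerator and denominator by 46: 506/874 = 11/19.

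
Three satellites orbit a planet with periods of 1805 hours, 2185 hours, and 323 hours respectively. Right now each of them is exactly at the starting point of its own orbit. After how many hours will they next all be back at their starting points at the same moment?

The first simultaneous occurrence is after LCM of the individual periods.
1805 = 5 × 19^2
2185 = 5 × 19 × 23
323 = 17 × 19
LCM(1805, 2185, 323) = 5 × 17 × 19^2 × 23 = 705755.

705755 hours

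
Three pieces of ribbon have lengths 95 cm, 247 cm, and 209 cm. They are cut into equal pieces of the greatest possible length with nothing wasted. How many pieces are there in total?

Piece length = gcd(95, 247, 209).
95 = 5 × 19
247 = 13 × 19
209 = 11 × 19
gcd(95, 247, 209) = 19.
Total pieces = 95/19 + 247/19 + 209/19 = 5 + 13 + 11 = 29.

29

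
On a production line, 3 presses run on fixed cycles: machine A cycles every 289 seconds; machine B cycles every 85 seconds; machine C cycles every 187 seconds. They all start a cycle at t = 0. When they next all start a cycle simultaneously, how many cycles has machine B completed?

The first common completion time is the LCM of the periods.
289 = 17^2
85 = 5 × 17
187 = 11 × 17
LCM(289, 85, 187) = 5 × 11 × 17^2 = 15895.
Cycles for period 85: 15895 / 85 = 187.

187 cycles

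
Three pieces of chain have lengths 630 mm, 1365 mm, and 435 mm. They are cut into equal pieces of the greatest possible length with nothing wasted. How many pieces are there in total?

162

Piece length = gcd(630, 1365, 435).
630 = 2 × 3^2 × 5 × 7
1365 = 3 × 5 × 7 × 13
435 = 3 × 5 × 29
gcd(630, 1365, 435) = 3 × 5 = 15.
Total pieces = 630/15 + 1365/15 + 435/15 = 42 + 91 + 29 = 162.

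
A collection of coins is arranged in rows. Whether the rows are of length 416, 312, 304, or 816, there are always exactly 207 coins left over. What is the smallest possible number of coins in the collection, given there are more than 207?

403311

N − 207 must be a common multiple of 416, 312, 304, and 816.
416 = 2^5 × 13
312 = 2^3 × 3 × 13
304 = 2^4 × 19
816 = 2^4 × 3 × 17
LCM(416, 312, 304, 816) = 2^5 × 3 × 13 × 17 × 19 = 403104.
Smallest N > 207 is LCM + 207 = 403104 + 207 = 403311.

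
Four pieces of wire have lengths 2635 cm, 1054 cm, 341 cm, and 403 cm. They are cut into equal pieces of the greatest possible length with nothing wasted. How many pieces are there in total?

Piece length = gcd(2635, 1054, 341, 403).
2635 = 5 × 17 × 31
1054 = 2 × 17 × 31
341 = 11 × 31
403 = 13 × 31
gcd(2635, 1054, 341, 403) = 31.
Total pieces = 2635/31 + 1054/31 + 341/31 + 403/31 = 85 + 34 + 11 + 13 = 143.

143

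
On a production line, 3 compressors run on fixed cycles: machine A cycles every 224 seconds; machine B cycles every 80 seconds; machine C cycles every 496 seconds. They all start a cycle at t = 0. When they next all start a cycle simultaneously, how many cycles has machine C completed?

All finish a whole number of cycles simultaneously at t = LCM of the periods.
224 = 2^5 × 7
80 = 2^4 × 5
496 = 2^4 × 31
LCM(224, 80, 496) = 2^5 × 5 × 7 × 31 = 34720.
Cycles for period 496: 34720 / 496 = 70.

70 cycles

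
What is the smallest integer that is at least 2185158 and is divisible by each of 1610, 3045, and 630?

2521260

The integer must be a common multiple of 1610, 3045, and 630, so a multiple of their LCM.
1610 = 2 × 5 × 7 × 23
3045 = 3 × 5 × 7 × 29
630 = 2 × 3^2 × 5 × 7
LCM(1610, 3045, 630) = 2 × 3^2 × 5 × 7 × 23 × 29 = 420210.
Smallest multiple of 420210 that is ≥ 2185158: ⌈2185158/420210⌉ × 420210 = 6 × 420210 = 2521260.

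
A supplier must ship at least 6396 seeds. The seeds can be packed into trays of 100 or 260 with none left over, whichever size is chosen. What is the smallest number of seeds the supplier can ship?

6500

The number of seeds must be a common multiple of 100 and 260, so a multiple of their LCM.
100 = 2^2 × 5^2
260 = 2^2 × 5 × 13
LCM(100, 260) = 2^2 × 5^2 × 13 = 1300.
Smallest multiple of 1300 that is ≥ 6396: ⌈6396/1300⌉ × 1300 = 5 × 1300 = 6500.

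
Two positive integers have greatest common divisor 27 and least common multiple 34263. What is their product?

For any two positive integers, gcd × lcm = product = 27 × 34263 = 925101.

925101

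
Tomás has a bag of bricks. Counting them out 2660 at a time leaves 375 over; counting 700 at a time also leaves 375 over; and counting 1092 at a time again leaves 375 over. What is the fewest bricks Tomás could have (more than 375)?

519075

N − 375 must be a common multiple of 2660, 700, and 1092.
2660 = 2^2 × 5 × 7 × 19
700 = 2^2 × 5^2 × 7
1092 = 2^2 × 3 × 7 × 13
LCM(2660, 700, 1092) = 2^2 × 3 × 5^2 × 7 × 13 × 19 = 518700.
Smallest N > 375 is LCM + 375 = 518700 + 375 = 519075.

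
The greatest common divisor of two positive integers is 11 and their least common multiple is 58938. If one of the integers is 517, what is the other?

1254

For two integers, gcd × lcm = product, so the other is (11 × 58938) / 517 = 648318 / 517 = 1254.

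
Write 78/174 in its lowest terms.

13/29

78 = 2 × 3 × 13
174 = 2 × 3 × 29
gcd(78, 174) = 2 × 3 = 6.
Divide numerator and denominator by 6: 78/174 = 13/29.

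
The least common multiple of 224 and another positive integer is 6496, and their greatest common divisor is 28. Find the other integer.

812

gcd × lcm = product of the two integers, so the other integer is (28 × 6496) / 224 = 812.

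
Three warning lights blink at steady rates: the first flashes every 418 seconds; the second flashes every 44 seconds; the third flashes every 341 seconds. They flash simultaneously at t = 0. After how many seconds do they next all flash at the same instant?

25916 seconds

We need the least common multiple of the intervals.
418 = 2 × 11 × 19
44 = 2^2 × 11
341 = 11 × 31
LCM(418, 44, 341) = 2^2 × 11 × 19 × 31 = 25916.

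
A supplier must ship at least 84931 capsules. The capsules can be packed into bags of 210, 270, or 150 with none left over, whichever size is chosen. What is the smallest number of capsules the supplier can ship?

85050

The number of capsules must be a common multiple of 210, 270, and 150, so a multiple of their LCM.
210 = 2 × 3 × 5 × 7
270 = 2 × 3^3 × 5
150 = 2 × 3 × 5^2
LCM(210, 270, 150) = 2 × 3^3 × 5^2 × 7 = 9450.
Smallest multiple of 9450 that is ≥ 84931: ⌈84931/9450⌉ × 9450 = 9 × 9450 = 85050.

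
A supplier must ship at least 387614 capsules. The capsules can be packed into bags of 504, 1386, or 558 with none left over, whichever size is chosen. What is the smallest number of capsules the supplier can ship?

The number of capsules must be a common multiple of 504, 1386, and 558, so a multiple of their LCM.
504 = 2^3 × 3^2 × 7
1386 = 2 × 3^2 × 7 × 11
558 = 2 × 3^2 × 31
LCM(504, 1386, 558) = 2^3 × 3^2 × 7 × 11 × 31 = 171864.
Smallest multiple of 171864 that is ≥ 387614: ⌈387614/171864⌉ × 171864 = 3 × 171864 = 515592.

515592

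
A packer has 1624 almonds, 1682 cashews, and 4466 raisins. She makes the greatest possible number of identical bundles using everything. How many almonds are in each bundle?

Number of bundles = gcd(1624, 1682, 4466).
1624 = 2^3 × 7 × 29
1682 = 2 × 29^2
4466 = 2 × 7 × 11 × 29
gcd(1624, 1682, 4466) = 2 × 29 = 58.
almonds per bundle = 1624 / 58 = 28.

28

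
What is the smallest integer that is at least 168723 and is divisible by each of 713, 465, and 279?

The integer must be a common multiple of 713, 465, and 279, so a multiple of their LCM.
713 = 23 × 31
465 = 3 × 5 × 31
279 = 3^2 × 31
LCM(713, 465, 279) = 3^2 × 5 × 23 × 31 = 32085.
Smallest multiple of 32085 that is ≥ 168723: ⌈168723/32085⌉ × 32085 = 6 × 32085 = 192510.

192510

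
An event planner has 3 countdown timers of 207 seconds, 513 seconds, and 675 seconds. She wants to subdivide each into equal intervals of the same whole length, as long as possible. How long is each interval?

The interval must divide each timer length; the longest such is the gcd.
207 = 3^2 × 23
513 = 3^3 × 19
675 = 3^3 × 5^2
gcd(207, 513, 675) = 3^2 = 9.

9 seconds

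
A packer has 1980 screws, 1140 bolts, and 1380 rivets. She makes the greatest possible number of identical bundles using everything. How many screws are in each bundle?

33

Number of bundles = gcd(1980, 1140, 1380).
1980 = 2^2 × 3^2 × 5 × 11
1140 = 2^2 × 3 × 5 × 19
1380 = 2^2 × 3 × 5 × 23
gcd(1980, 1140, 1380) = 2^2 × 3 × 5 = 60.
screws per bundle = 1980 / 60 = 33.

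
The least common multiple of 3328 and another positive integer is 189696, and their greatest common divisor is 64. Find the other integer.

gcd × lcm = product of the two integers, so the other integer is (64 × 189696) / 3328 = 3648.

3648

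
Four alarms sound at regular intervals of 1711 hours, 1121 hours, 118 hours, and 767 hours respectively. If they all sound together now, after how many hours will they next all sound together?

They coincide at every common multiple of the periods; the first is the LCM.
1711 = 29 × 59
1121 = 19 × 59
118 = 2 × 59
767 = 13 × 59
LCM(1711, 1121, 118, 767) = 2 × 13 × 19 × 29 × 59 = 845234.

845234 hours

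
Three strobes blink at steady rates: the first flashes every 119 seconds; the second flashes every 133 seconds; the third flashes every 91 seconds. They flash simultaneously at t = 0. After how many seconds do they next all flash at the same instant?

29393 seconds

We need the least common multiple of the intervals.
119 = 7 × 17
133 = 7 × 19
91 = 7 × 13
LCM(119, 133, 91) = 7 × 13 × 17 × 19 = 29393.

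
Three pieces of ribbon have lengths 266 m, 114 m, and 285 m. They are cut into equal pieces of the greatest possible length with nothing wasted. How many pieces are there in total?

35

Piece length = gcd(266, 114, 285).
266 = 2 × 7 × 19
114 = 2 × 3 × 19
285 = 3 × 5 × 19
gcd(266, 114, 285) = 19.
Total pieces = 266/19 + 114/19 + 285/19 = 14 + 6 + 15 = 35.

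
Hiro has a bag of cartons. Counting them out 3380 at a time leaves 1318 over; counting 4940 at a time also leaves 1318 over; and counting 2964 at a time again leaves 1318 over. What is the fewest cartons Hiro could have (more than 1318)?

193978

N − 1318 must be a common multiple of 3380, 4940, and 2964.
3380 = 2^2 × 5 × 13^2
4940 = 2^2 × 5 × 13 × 19
2964 = 2^2 × 3 × 13 × 19
LCM(3380, 4940, 2964) = 2^2 × 3 × 5 × 13^2 × 19 = 192660.
Smallest N > 1318 is LCM + 1318 = 192660 + 1318 = 193978.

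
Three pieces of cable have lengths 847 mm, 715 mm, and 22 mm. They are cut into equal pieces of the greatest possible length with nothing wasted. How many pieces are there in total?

144

Piece length = gcd(847, 715, 22).
847 = 7 × 11^2
715 = 5 × 11 × 13
22 = 2 × 11
gcd(847, 715, 22) = 11.
Total pieces = 847/11 + 715/11 + 22/11 = 77 + 65 + 2 = 144.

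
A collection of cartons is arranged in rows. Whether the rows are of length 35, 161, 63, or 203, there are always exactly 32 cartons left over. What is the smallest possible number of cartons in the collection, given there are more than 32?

210137

N − 32 must be a common multiple of 35, 161, 63, and 203.
35 = 5 × 7
161 = 7 × 23
63 = 3^2 × 7
203 = 7 × 29
LCM(35, 161, 63, 203) = 3^2 × 5 × 7 × 23 × 29 = 210105.
Smallest N > 32 is LCM + 32 = 210105 + 32 = 210137.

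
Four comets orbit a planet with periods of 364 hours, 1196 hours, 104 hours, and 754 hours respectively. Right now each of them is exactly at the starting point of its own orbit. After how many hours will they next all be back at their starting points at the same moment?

The first simultaneous occurrence is after LCM of the individual periods.
364 = 2^2 × 7 × 13
1196 = 2^2 × 13 × 23
104 = 2^3 × 13
754 = 2 × 13 × 29
LCM(364, 1196, 104, 754) = 2^3 × 7 × 13 × 23 × 29 = 485576.

485576 hours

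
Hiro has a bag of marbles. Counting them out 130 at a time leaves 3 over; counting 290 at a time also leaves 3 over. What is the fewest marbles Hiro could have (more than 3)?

N − 3 must be a common multiple of 130 and 290.
130 = 2 × 5 × 13
290 = 2 × 5 × 29
LCM(130, 290) = 2 × 5 × 13 × 29 = 3770.
Smallest N > 3 is LCM + 3 = 3770 + 3 = 3773.

3773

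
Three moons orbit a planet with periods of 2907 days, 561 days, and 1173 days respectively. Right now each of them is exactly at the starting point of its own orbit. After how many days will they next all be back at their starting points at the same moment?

They coincide at every common multiple of the periods; the first is the LCM.
2907 = 3^2 × 17 × 19
561 = 3 × 11 × 17
1173 = 3 × 17 × 23
LCM(2907, 561, 1173) = 3^2 × 11 × 17 × 19 × 23 = 735471.

735471 days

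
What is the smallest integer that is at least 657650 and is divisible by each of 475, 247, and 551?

716300

The integer must be a common multiple of 475, 247, and 551, so a multiple of their LCM.
475 = 5^2 × 19
247 = 13 × 19
551 = 19 × 29
LCM(475, 247, 551) = 5^2 × 13 × 19 × 29 = 179075.
Smallest multiple of 179075 that is ≥ 657650: ⌈657650/179075⌉ × 179075 = 4 × 179075 = 716300.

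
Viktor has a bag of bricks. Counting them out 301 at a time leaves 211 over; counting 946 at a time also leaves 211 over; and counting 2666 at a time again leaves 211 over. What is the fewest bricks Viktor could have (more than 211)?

N − 211 must be a common multiple of 301, 946, and 2666.
301 = 7 × 43
946 = 2 × 11 × 43
2666 = 2 × 31 × 43
LCM(301, 946, 2666) = 2 × 7 × 11 × 31 × 43 = 205282.
Smallest N > 211 is LCM + 211 = 205282 + 211 = 205493.

205493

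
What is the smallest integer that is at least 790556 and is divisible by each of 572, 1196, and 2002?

The integer must be a common multiple of 572, 1196, and 2002, so a multiple of their LCM.
572 = 2^2 × 11 × 13
1196 = 2^2 × 13 × 23
2002 = 2 × 7 × 11 × 13
LCM(572, 1196, 2002) = 2^2 × 7 × 11 × 13 × 23 = 92092.
Smallest multiple of 92092 that is ≥ 790556: ⌈790556/92092⌉ × 92092 = 9 × 92092 = 828828.

828828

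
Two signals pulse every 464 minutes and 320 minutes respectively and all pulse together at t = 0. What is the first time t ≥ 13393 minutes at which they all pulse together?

18560 minutes

Joint pulses occur at multiples of LCM(464, 320).
464 = 2^4 × 29
320 = 2^6 × 5
LCM(464, 320) = 2^6 × 5 × 29 = 9280.
Smallest multiple of 9280 that is ≥ 13393: ⌈13393/9280⌉ × 9280 = 2 × 9280 = 18560.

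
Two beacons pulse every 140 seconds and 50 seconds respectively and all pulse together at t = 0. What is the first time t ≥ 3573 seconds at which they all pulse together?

4200 seconds

Joint pulses occur at multiples of LCM(140, 50).
140 = 2^2 × 5 × 7
50 = 2 × 5^2
LCM(140, 50) = 2^2 × 5^2 × 7 = 700.
Smallest multiple of 700 that is ≥ 3573: ⌈3573/700⌉ × 700 = 6 × 700 = 4200.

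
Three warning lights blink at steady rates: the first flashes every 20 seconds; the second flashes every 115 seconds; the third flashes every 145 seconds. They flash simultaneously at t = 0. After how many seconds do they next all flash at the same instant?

13340 seconds

They coincide at every common multiple of the periods; the first is the LCM.
20 = 2^2 × 5
115 = 5 × 23
145 = 5 × 29
LCM(20, 115, 145) = 2^2 × 5 × 23 × 29 = 13340.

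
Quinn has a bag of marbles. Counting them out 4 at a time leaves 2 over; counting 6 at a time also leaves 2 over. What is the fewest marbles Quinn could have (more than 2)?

N − 2 must be a common multiple of 4 and 6.
4 = 2^2
6 = 2 × 3
LCM(4, 6) = 2^2 × 3 = 12.
Smallest N > 2 is LCM + 2 = 12 + 2 = 14.

14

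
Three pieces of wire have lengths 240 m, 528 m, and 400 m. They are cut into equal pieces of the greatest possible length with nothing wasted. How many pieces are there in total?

Piece length = gcd(240, 528, 400).
240 = 2^4 × 3 × 5
528 = 2^4 × 3 × 11
400 = 2^4 × 5^2
gcd(240, 528, 400) = 2^4 = 16.
Total pieces = 240/16 + 528/16 + 400/16 = 15 + 33 + 25 = 73.

73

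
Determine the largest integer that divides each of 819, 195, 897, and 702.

39

819 = 3^2 × 7 × 13
195 = 3 × 5 × 13
897 = 3 × 13 × 23
702 = 2 × 3^3 × 13
gcd(819, 195, 897, 702) = 3 × 13 = 39.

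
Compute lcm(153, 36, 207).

14076

153 = 3^2 × 17
36 = 2^2 × 3^2
207 = 3^2 × 23
LCM(153, 36, 207) = 2^2 × 3^2 × 17 × 23 = 14076.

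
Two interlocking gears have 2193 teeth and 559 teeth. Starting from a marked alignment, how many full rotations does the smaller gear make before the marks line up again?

51 rotations

The first common completion time is the LCM of the periods.
2193 = 3 × 17 × 43
559 = 13 × 43
LCM(2193, 559) = 3 × 13 × 17 × 43 = 28509.
Rotations for period 559: 28509 / 559 = 51.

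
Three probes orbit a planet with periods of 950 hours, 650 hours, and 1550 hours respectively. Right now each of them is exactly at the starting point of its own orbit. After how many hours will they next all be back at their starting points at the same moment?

382850 hours

They coincide at every common multiple of the periods; the first is the LCM.
950 = 2 × 5^2 × 19
650 = 2 × 5^2 × 13
1550 = 2 × 5^2 × 31
LCM(950, 650, 1550) = 2 × 5^2 × 13 × 19 × 31 = 382850.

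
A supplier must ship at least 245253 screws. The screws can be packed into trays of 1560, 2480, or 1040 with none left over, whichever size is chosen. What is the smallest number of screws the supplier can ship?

The number of screws must be a common multiple of 1560, 2480, and 1040, so a multiple of their LCM.
1560 = 2^3 × 3 × 5 × 13
2480 = 2^4 × 5 × 31
1040 = 2^4 × 5 × 13
LCM(1560, 2480, 1040) = 2^4 × 3 × 5 × 13 × 31 = 96720.
Smallest multiple of 96720 that is ≥ 245253: ⌈245253/96720⌉ × 96720 = 3 × 96720 = 290160.

290160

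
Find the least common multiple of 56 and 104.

728

56 = 2^3 × 7
104 = 2^3 × 13
LCM(56, 104) = 2^3 × 7 × 13 = 728.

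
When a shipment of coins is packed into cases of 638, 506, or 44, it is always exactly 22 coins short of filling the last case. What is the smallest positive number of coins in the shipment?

29326

Being 22 short of a full case of size k means N ≡ −22 (mod k), i.e. N + 22 is a multiple of each size.
638 = 2 × 11 × 29
506 = 2 × 11 × 23
44 = 2^2 × 11
LCM(638, 506, 44) = 2^2 × 11 × 23 × 29 = 29348.
Smallest positive N is 29348 − 22 = 29326.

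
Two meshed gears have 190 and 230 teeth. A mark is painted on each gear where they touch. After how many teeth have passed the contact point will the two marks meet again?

They coincide at every common multiple of the periods; the first is the LCM.
190 = 2 × 5 × 19
230 = 2 × 5 × 23
LCM(190, 230) = 2 × 5 × 19 × 23 = 4370.

4370 teeth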